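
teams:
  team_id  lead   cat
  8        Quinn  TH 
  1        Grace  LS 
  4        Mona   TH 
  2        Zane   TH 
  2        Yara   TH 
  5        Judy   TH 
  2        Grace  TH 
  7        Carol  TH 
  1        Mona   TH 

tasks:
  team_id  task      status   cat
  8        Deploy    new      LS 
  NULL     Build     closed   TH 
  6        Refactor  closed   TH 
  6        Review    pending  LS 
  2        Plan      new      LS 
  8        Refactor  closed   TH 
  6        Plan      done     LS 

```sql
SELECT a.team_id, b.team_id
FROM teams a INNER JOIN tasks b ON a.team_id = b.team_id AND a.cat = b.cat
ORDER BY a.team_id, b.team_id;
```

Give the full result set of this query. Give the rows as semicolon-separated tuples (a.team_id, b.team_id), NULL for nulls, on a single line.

INNER JOIN keeps only pairs where the ON condition holds.
Matching on a.team_id = b.team_id AND a.cat = b.cat. A NULL in a compared column never satisfies the condition.
- team_id=8, cat=TH: 1 matching b row(s), so 1 row(s) emitted.
- team_id=1, cat=LS: no matching b row, dropped.
- team_id=4, cat=TH: no matching b row, dropped.
- team_id=2, cat=TH: no matching b row, dropped.
- team_id=2, cat=TH: no matching b row, dropped.
- team_id=5, cat=TH: no matching b row, dropped.
- team_id=2, cat=TH: no matching b row, dropped.
- team_id=7, cat=TH: no matching b row, dropped.
- team_id=1, cat=TH: no matching b row, dropped.
After projecting and ordering:
a.team_id | b.team_id
8 | 8

(8, 8)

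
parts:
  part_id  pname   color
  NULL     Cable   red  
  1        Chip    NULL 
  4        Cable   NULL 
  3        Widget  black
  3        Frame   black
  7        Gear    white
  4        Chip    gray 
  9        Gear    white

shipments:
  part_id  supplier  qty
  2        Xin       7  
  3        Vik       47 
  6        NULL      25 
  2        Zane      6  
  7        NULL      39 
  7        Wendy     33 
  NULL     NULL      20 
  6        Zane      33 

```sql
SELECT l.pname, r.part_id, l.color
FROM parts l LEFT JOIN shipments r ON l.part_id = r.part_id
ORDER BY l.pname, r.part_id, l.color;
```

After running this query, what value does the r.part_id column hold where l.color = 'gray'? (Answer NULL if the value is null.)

NULL

LEFT JOIN keeps every row from `parts`; unmatched rows get NULL for `shipments`'s columns.
Matching on l.part_id = r.part_id. A NULL in a compared column never satisfies the condition.
- l row (part_id=NULL): no match → kept, r columns NULL.
- l row (part_id=1): no match → kept, r columns NULL.
- l row (part_id=4): no match → kept, r columns NULL.
- l row (part_id=3): matches 1 r row(s) → 1 output row(s).
- l row (part_id=3): matches 1 r row(s) → 1 output row(s).
- l row (part_id=7): matches 2 r row(s) → 2 output row(s).
- l row (part_id=4): no match → kept, r columns NULL.
- l row (part_id=9): no match → kept, r columns NULL.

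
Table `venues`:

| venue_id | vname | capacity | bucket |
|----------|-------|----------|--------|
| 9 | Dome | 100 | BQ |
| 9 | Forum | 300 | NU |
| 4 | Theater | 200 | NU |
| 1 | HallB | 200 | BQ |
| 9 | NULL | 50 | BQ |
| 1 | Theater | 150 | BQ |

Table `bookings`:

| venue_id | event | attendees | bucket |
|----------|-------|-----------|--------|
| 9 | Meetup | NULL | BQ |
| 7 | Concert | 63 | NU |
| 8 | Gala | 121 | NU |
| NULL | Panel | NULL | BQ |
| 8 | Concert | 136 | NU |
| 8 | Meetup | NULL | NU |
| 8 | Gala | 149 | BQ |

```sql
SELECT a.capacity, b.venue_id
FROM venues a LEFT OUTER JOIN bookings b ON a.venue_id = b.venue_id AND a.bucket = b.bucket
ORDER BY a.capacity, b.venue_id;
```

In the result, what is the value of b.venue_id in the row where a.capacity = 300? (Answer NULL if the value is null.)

NULL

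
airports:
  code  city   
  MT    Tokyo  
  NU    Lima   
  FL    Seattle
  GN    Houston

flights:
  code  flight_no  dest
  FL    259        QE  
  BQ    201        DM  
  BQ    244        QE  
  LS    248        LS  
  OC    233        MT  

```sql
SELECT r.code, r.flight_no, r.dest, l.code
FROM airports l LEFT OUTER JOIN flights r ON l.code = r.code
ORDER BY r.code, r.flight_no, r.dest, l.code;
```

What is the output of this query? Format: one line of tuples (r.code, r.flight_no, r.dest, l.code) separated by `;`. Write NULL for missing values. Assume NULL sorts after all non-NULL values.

LEFT JOIN keeps every row from `airports`; unmatched rows get NULL for `flights`'s columns.
Matching on l.code = r.code.
Matched pairs: 1; unmatched l rows kept: 3.

(FL, 259, QE, FL); (NULL, NULL, NULL, GN); (NULL, NULL, NULL, MT); (NULL, NULL, NULL, NU)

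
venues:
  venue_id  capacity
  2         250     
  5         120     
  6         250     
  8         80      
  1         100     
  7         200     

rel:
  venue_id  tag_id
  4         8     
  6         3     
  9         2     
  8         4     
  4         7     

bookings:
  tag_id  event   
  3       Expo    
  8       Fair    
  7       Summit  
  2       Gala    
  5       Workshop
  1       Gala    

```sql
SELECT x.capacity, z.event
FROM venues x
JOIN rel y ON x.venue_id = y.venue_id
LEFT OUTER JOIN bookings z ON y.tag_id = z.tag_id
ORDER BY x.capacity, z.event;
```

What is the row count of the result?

2

Step 1 — x INNER JOIN y on venue_id → 2 row(s).
Then LEFT JOIN `bookings z` on tag_id: each of those 2 rows is kept; rows whose y.tag_id has no match in z get NULL for z's columns.
Result: 2 row(s).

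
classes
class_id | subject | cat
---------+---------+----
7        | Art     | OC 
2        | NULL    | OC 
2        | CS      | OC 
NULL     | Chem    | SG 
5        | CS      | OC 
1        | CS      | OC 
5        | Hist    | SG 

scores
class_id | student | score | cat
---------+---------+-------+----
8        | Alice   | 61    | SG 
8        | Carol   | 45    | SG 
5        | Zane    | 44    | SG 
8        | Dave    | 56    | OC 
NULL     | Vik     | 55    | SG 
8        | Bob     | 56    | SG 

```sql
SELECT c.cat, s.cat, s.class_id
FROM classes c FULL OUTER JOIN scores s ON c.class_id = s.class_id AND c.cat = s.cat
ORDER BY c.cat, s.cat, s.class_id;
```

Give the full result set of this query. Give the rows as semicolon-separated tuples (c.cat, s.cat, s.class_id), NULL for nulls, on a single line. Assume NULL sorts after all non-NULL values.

FULL OUTER JOIN keeps every row from both sides; unmatched rows get NULL for the other side's columns.
Matching on c.class_id = s.class_id AND c.cat = s.cat. A NULL in a compared column never satisfies the condition.
- c row (class_id=7, cat=OC): no match → kept, s columns NULL.
- c row (class_id=2, cat=OC): no match → kept, s columns NULL.
- c row (class_id=2, cat=OC): no match → kept, s columns NULL.
- c row (class_id=NULL, cat=SG): no match → kept, s columns NULL.
- c row (class_id=5, cat=OC): no match → kept, s columns NULL.
- c row (class_id=1, cat=OC): no match → kept, s columns NULL.
- c row (class_id=5, cat=SG): matches 1 s row(s) → 1 output row(s).
- 5 s row(s) had no c match → kept, c columns NULL.

(OC, NULL, NULL); (OC, NULL, NULL); (OC, NULL, NULL); (OC, NULL, NULL); (OC, NULL, NULL); (SG, SG, 5); (SG, NULL, NULL); (NULL, OC, 8); (NULL, SG, 8); (NULL, SG, 8); (NULL, SG, 8); (NULL, SG, NULL)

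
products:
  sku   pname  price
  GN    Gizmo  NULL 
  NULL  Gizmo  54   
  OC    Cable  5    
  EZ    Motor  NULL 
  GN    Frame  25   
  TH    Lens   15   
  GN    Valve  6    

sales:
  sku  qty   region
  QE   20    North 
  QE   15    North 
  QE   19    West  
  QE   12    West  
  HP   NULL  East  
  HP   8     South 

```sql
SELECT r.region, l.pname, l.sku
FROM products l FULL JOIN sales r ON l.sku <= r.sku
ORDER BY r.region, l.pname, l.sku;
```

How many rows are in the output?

30

FULL OUTER JOIN keeps every row from both sides; unmatched rows get NULL for the other side's columns.
Matching on l.sku <= r.sku. A NULL in a compared column never satisfies the condition.
- l row (sku=GN): matches 6 r row(s) → 6 output row(s).
- l row (sku=NULL): no match → kept, r columns NULL.
- l row (sku=OC): matches 4 r row(s) → 4 output row(s).
- l row (sku=EZ): matches 6 r row(s) → 6 output row(s).
- l row (sku=GN): matches 6 r row(s) → 6 output row(s).
- l row (sku=TH): no match → kept, r columns NULL.
- l row (sku=GN): matches 6 r row(s) → 6 output row(s).
Total: 28 matched + 2 padded = 30 rows.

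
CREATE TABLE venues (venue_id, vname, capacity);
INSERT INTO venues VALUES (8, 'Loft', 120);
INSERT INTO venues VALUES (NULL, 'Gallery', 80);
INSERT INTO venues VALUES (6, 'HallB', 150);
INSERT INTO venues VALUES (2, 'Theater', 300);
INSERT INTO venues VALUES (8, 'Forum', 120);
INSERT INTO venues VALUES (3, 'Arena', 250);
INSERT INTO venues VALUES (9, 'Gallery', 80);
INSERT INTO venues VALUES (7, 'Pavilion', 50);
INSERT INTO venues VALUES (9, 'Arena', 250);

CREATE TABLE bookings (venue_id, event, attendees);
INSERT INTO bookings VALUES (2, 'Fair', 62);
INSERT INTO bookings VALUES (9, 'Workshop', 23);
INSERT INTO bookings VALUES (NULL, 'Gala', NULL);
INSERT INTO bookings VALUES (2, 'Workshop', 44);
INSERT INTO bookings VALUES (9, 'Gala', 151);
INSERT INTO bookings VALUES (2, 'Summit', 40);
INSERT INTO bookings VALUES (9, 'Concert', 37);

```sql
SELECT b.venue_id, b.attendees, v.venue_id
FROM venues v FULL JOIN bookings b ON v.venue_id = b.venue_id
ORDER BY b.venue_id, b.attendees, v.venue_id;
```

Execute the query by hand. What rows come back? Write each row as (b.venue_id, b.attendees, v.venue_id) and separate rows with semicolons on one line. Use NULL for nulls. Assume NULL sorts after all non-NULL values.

(2, 40, 2); (2, 44, 2); (2, 62, 2); (9, 23, 9); (9, 23, 9); (9, 37, 9); (9, 37, 9); (9, 151, 9); (9, 151, 9); (NULL, NULL, 3); (NULL, NULL, 6); (NULL, NULL, 7); (NULL, NULL, 8); (NULL, NULL, 8); (NULL, NULL, NULL); (NULL, NULL, NULL)

FULL OUTER JOIN keeps every row from both sides; unmatched rows get NULL for the other side's columns.
Matching on v.venue_id = b.venue_id. A NULL in a compared column never satisfies the condition.
- v (venue_id=8) has no partner → padded with NULL.
- v (venue_id=NULL) has no partner → padded with NULL.
- v (venue_id=6) has no partner → padded with NULL.
- v (venue_id=2) pairs with 3 row(s) of b.
- v (venue_id=8) has no partner → padded with NULL.
- v (venue_id=3) has no partner → padded with NULL.
- v (venue_id=9) pairs with 3 row(s) of b.
- v (venue_id=7) has no partner → padded with NULL.
- v (venue_id=9) pairs with 3 row(s) of b.
- 1 row(s) from b found no v partner → padded with NULL.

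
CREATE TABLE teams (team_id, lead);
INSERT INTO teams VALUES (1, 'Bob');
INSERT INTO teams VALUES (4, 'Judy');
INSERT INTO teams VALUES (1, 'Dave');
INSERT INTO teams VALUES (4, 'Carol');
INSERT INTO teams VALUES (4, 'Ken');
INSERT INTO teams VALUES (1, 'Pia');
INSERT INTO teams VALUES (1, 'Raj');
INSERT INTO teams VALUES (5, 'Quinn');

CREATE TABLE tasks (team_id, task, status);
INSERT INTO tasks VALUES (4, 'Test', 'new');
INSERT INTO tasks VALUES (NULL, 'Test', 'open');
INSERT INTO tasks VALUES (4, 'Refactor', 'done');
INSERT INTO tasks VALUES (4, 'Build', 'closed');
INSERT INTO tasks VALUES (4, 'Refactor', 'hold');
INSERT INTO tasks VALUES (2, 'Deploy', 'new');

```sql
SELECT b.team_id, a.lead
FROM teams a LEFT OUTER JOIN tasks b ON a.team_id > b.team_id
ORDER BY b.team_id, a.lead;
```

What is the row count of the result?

12

LEFT JOIN keeps every row from `teams`; unmatched rows get NULL for `tasks`'s columns.
Matching on a.team_id > b.team_id. A NULL in a compared column never satisfies the condition.
- a row (team_id=1): no match → kept, b columns NULL.
- a row (team_id=4): matches 1 b row(s) → 1 output row(s).
- a row (team_id=1): no match → kept, b columns NULL.
- a row (team_id=4): matches 1 b row(s) → 1 output row(s).
- a row (team_id=4): matches 1 b row(s) → 1 output row(s).
- a row (team_id=1): no match → kept, b columns NULL.
- a row (team_id=1): no match → kept, b columns NULL.
- a row (team_id=5): matches 5 b row(s) → 5 output row(s).
Total: 8 matched + 4 padded = 12 rows.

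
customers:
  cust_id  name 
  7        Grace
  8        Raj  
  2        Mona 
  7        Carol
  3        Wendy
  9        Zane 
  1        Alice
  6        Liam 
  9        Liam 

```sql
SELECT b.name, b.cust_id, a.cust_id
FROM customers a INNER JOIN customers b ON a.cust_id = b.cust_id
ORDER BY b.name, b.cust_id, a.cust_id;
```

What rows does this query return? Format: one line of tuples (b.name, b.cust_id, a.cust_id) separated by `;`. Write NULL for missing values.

(Alice, 1, 1); (Carol, 7, 7); (Carol, 7, 7); (Grace, 7, 7); (Grace, 7, 7); (Liam, 6, 6); (Liam, 9, 9); (Liam, 9, 9); (Mona, 2, 2); (Raj, 8, 8); (Wendy, 3, 3); (Zane, 9, 9); (Zane, 9, 9)

INNER JOIN keeps only pairs where the ON condition holds.
Matching on a.cust_id = b.cust_id.
- a[0] cust_id=7 → 2 match(es) in b → 2 row(s).
- a[1] cust_id=8 → 1 match(es) in b → 1 row(s).
- a[2] cust_id=2 → 1 match(es) in b → 1 row(s).
- a[3] cust_id=7 → 2 match(es) in b → 2 row(s).
- a[4] cust_id=3 → 1 match(es) in b → 1 row(s).
- a[5] cust_id=9 → 2 match(es) in b → 2 row(s).
- a[6] cust_id=1 → 1 match(es) in b → 1 row(s).
- a[7] cust_id=6 → 1 match(es) in b → 1 row(s).
- a[8] cust_id=9 → 2 match(es) in b → 2 row(s).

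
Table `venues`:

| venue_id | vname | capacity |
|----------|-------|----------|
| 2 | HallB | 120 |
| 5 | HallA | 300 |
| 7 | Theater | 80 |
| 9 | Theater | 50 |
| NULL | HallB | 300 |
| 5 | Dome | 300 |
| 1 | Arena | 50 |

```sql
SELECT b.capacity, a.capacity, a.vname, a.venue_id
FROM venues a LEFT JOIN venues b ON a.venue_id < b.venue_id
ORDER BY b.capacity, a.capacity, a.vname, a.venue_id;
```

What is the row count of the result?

16

LEFT JOIN keeps every row from `venues a`; unmatched rows get NULL for `venues b`'s columns.
Matching on a.venue_id < b.venue_id. A NULL in a compared column never satisfies the condition.
- a row (venue_id=2): matches 4 b row(s) → 4 output row(s).
- a row (venue_id=5): matches 2 b row(s) → 2 output row(s).
- a row (venue_id=7): matches 1 b row(s) → 1 output row(s).
- a row (venue_id=9): no match → kept, b columns NULL.
- a row (venue_id=NULL): no match → kept, b columns NULL.
- a row (venue_id=5): matches 2 b row(s) → 2 output row(s).
- a row (venue_id=1): matches 5 b row(s) → 5 output row(s).
Total: 14 matched + 2 padded = 16 rows.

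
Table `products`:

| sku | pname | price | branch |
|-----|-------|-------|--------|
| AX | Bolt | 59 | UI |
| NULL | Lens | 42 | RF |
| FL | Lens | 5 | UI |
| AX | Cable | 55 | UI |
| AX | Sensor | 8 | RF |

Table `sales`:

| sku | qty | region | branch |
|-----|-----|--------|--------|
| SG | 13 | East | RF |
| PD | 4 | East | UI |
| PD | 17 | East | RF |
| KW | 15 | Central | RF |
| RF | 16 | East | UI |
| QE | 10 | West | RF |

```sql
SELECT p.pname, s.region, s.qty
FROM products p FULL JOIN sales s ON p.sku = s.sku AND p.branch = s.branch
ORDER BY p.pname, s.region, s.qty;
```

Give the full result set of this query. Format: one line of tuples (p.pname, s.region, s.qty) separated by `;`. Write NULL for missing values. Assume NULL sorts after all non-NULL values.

(Bolt, NULL, NULL); (Cable, NULL, NULL); (Lens, NULL, NULL); (Lens, NULL, NULL); (Sensor, NULL, NULL); (NULL, Central, 15); (NULL, East, 4); (NULL, East, 13); (NULL, East, 16); (NULL, East, 17); (NULL, West, 10)

FULL OUTER JOIN keeps every row from both sides; unmatched rows get NULL for the other side's columns.
Matching on p.sku = s.sku AND p.branch = s.branch. A NULL in a compared column never satisfies the condition.
- p[0] sku=AX, branch=UI → no match; kept with NULLs on the s side.
- p[1] sku=NULL, branch=RF → no match; kept with NULLs on the s side.
- p[2] sku=FL, branch=UI → no match; kept with NULLs on the s side.
- p[3] sku=AX, branch=UI → no match; kept with NULLs on the s side.
- p[4] sku=AX, branch=RF → no match; kept with NULLs on the s side.
- plus 6 unmatched s row(s), each kept with NULL p columns.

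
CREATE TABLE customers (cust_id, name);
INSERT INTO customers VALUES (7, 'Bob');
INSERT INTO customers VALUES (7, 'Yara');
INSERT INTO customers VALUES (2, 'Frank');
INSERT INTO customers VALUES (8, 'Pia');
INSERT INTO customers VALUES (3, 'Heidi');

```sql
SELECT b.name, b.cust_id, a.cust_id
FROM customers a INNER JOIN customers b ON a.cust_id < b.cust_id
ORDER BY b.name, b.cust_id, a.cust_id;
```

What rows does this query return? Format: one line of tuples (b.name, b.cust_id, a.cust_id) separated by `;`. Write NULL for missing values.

INNER JOIN keeps only pairs where the ON condition holds.
Matching on a.cust_id < b.cust_id.
Matched pairs: 9.

(Bob, 7, 2); (Bob, 7, 3); (Heidi, 3, 2); (Pia, 8, 2); (Pia, 8, 3); (Pia, 8, 7); (Pia, 8, 7); (Yara, 7, 2); (Yara, 7, 3)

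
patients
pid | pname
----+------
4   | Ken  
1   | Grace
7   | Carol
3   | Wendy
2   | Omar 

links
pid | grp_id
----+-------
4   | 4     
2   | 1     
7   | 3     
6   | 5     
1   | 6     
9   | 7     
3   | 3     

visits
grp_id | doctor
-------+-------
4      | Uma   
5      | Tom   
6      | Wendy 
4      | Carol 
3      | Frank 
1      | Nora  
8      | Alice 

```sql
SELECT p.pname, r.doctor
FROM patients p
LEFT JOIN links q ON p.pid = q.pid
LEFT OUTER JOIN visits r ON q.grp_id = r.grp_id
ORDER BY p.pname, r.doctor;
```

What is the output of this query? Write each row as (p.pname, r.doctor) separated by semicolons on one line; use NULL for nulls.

Evaluate left to right. First `patients p LEFT JOIN links q` on pid: 5 row(s).
Then LEFT JOIN `visits r` on grp_id: each of those 5 rows is kept; rows whose q.grp_id has no match in r get NULL for r's columns.

(Carol, Frank); (Grace, Wendy); (Ken, Carol); (Ken, Uma); (Omar, Nora); (Wendy, Frank)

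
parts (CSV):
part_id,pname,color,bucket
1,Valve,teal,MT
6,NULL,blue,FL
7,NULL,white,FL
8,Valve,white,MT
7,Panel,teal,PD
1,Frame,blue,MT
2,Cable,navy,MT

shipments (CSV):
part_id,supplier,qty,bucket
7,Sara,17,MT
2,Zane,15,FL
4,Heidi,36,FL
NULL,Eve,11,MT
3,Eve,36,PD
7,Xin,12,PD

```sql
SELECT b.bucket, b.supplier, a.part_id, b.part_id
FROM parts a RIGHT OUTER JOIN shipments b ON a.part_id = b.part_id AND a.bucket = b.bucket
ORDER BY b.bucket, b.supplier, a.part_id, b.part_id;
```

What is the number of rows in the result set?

6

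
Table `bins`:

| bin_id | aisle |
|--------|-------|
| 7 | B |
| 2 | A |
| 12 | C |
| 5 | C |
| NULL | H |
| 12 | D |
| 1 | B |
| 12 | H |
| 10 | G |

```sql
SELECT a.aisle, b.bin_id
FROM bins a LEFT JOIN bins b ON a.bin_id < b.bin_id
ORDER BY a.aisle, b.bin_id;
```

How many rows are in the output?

29

LEFT JOIN keeps every row from `bins a`; unmatched rows get NULL for `bins b`'s columns.
Matching on a.bin_id < b.bin_id. A NULL in a compared column never satisfies the condition.
Matched pairs: 25; unmatched a rows kept: 4.
Total: 25 matched + 4 padded = 29 rows.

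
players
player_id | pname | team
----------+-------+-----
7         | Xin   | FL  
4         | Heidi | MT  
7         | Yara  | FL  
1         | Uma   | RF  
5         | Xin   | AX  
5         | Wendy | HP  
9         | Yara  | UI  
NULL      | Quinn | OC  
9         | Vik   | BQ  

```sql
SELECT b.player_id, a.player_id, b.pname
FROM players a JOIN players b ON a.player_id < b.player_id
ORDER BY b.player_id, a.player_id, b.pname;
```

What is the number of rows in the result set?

25

INNER JOIN keeps only pairs where the ON condition holds.
Matching on a.player_id < b.player_id. A NULL in a compared column never satisfies the condition.
- a (player_id=7) pairs with 2 row(s) of b.
- a (player_id=4) pairs with 6 row(s) of b.
- a (player_id=7) pairs with 2 row(s) of b.
- a (player_id=1) pairs with 7 row(s) of b.
- a (player_id=5) pairs with 4 row(s) of b.
- a (player_id=5) pairs with 4 row(s) of b.
- a (player_id=9) has no partner → excluded.
- a (player_id=NULL) has no partner → excluded.
- a (player_id=9) has no partner → excluded.
Total: 25 rows.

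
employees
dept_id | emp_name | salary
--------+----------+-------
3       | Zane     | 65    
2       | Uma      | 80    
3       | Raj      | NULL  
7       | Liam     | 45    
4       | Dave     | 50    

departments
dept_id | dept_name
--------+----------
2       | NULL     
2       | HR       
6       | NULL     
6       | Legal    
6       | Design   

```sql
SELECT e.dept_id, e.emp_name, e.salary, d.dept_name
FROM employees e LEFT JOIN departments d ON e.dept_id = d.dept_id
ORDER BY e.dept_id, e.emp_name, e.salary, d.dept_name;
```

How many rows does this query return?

6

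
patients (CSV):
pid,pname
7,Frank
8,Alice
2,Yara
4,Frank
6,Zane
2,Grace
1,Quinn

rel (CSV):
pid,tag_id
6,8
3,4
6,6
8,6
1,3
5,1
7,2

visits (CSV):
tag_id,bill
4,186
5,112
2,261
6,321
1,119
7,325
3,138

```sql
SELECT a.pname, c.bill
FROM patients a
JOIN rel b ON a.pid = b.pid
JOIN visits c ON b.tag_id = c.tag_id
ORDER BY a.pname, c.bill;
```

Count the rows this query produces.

Step 1 — a INNER JOIN b on pid → 5 row(s).
Then INNER JOIN `visits c` on tag_id: keep only rows whose b.tag_id appears in c.
Result: 4 row(s).

4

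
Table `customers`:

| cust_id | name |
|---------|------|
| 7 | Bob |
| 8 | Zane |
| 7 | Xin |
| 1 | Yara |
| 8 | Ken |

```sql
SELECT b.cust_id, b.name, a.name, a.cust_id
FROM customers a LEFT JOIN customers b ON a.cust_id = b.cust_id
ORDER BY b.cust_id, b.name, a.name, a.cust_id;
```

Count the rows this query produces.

9

LEFT JOIN keeps every row from `customers a`; unmatched rows get NULL for `customers b`'s columns.
Matching on a.cust_id = b.cust_id.
- cust_id=7: 2 matching b row(s), so 2 row(s) emitted.
- cust_id=8: 2 matching b row(s), so 2 row(s) emitted.
- cust_id=7: 2 matching b row(s), so 2 row(s) emitted.
- cust_id=1: 1 matching b row(s), so 1 row(s) emitted.
- cust_id=8: 2 matching b row(s), so 2 row(s) emitted.
Total: 9 rows.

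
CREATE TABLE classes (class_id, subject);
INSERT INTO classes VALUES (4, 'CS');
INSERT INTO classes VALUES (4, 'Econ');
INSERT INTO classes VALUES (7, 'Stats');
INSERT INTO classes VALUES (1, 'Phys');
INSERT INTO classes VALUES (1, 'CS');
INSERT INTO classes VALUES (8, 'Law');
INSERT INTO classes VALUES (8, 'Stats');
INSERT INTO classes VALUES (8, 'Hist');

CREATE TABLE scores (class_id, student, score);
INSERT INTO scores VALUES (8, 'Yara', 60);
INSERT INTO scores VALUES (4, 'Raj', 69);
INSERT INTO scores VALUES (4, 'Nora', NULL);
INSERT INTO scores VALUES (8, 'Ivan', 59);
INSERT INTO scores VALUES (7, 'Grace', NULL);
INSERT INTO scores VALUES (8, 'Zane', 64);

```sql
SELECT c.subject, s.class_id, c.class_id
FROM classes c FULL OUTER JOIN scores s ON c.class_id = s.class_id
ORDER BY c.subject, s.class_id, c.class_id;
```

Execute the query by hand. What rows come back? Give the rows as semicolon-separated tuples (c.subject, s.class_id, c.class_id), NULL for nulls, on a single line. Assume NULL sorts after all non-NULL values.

(CS, 4, 4); (CS, 4, 4); (CS, NULL, 1); (Econ, 4, 4); (Econ, 4, 4); (Hist, 8, 8); (Hist, 8, 8); (Hist, 8, 8); (Law, 8, 8); (Law, 8, 8); (Law, 8, 8); (Phys, NULL, 1); (Stats, 7, 7); (Stats, 8, 8); (Stats, 8, 8); (Stats, 8, 8)

FULL OUTER JOIN keeps every row from both sides; unmatched rows get NULL for the other side's columns.
Matching on c.class_id = s.class_id.
- c (class_id=4) pairs with 2 row(s) of s.
- c (class_id=4) pairs with 2 row(s) of s.
- c (class_id=7) pairs with 1 row(s) of s.
- c (class_id=1) has no partner → padded with NULL.
- c (class_id=1) has no partner → padded with NULL.
- c (class_id=8) pairs with 3 row(s) of s.
- c (class_id=8) pairs with 3 row(s) of s.
- c (class_id=8) pairs with 3 row(s) of s.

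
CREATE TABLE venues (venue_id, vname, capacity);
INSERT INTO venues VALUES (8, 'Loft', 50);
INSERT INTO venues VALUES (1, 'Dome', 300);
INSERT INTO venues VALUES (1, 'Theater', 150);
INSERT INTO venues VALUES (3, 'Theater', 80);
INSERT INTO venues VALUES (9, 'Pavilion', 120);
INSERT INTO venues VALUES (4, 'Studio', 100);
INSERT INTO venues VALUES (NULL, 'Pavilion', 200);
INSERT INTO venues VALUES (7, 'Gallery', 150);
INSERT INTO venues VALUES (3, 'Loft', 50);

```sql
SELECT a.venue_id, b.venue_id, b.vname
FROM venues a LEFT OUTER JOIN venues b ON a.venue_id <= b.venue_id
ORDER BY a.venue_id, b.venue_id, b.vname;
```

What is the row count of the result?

39

LEFT JOIN keeps every row from `venues a`; unmatched rows get NULL for `venues b`'s columns.
Matching on a.venue_id <= b.venue_id. A NULL in a compared column never satisfies the condition.
- a row (venue_id=8): matches 2 b row(s) → 2 output row(s).
- a row (venue_id=1): matches 8 b row(s) → 8 output row(s).
- a row (venue_id=1): matches 8 b row(s) → 8 output row(s).
- a row (venue_id=3): matches 6 b row(s) → 6 output row(s).
- a row (venue_id=9): matches 1 b row(s) → 1 output row(s).
- a row (venue_id=4): matches 4 b row(s) → 4 output row(s).
- a row (venue_id=NULL): no match → kept, b columns NULL.
- a row (venue_id=7): matches 3 b row(s) → 3 output row(s).
- a row (venue_id=3): matches 6 b row(s) → 6 output row(s).
Total: 38 matched + 1 padded = 39 rows.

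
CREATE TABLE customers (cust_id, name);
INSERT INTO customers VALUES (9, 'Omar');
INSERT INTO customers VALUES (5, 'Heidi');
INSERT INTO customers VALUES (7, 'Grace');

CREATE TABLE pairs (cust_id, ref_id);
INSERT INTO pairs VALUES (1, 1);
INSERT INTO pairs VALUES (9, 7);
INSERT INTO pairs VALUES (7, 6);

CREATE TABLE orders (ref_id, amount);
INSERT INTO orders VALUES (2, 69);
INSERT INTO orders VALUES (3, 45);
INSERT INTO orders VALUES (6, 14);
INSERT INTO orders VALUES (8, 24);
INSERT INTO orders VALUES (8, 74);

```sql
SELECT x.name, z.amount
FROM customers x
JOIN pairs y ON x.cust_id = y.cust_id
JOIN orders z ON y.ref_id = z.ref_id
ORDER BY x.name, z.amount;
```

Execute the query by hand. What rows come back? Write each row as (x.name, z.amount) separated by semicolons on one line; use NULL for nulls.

(Grace, 14)

Step 1 — x INNER JOIN y on cust_id → 2 row(s).
Then INNER JOIN `orders z` on ref_id: keep only rows whose y.ref_id appears in z.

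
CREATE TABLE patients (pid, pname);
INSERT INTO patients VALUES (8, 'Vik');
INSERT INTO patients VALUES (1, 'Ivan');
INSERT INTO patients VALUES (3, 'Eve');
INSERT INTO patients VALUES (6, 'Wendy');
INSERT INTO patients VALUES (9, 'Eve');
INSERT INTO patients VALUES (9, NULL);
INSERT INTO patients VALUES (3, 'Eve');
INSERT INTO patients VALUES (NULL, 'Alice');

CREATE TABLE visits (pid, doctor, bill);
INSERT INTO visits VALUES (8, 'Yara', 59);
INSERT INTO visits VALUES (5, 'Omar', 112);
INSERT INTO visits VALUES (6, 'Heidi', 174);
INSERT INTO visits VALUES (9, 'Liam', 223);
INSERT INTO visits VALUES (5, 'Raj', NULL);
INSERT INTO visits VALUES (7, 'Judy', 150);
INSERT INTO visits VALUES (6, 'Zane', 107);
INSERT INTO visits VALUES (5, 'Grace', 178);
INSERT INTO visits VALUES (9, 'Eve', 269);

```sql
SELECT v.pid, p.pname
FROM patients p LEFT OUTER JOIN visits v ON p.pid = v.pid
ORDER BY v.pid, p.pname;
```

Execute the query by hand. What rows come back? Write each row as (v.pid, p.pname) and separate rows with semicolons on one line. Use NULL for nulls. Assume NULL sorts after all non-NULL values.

LEFT JOIN keeps every row from `patients`; unmatched rows get NULL for `visits`'s columns.
Matching on p.pid = v.pid. A NULL in a compared column never satisfies the condition.
- p (pid=8) pairs with 1 row(s) of v.
- p (pid=1) has no partner → padded with NULL.
- p (pid=3) has no partner → padded with NULL.
- p (pid=6) pairs with 2 row(s) of v.
- p (pid=9) pairs with 2 row(s) of v.
- p (pid=9) pairs with 2 row(s) of v.
- p (pid=3) has no partner → padded with NULL.
- p (pid=NULL) has no partner → padded with NULL.

(6, Wendy); (6, Wendy); (8, Vik); (9, Eve); (9, Eve); (9, NULL); (9, NULL); (NULL, Alice); (NULL, Eve); (NULL, Eve); (NULL, Ivan)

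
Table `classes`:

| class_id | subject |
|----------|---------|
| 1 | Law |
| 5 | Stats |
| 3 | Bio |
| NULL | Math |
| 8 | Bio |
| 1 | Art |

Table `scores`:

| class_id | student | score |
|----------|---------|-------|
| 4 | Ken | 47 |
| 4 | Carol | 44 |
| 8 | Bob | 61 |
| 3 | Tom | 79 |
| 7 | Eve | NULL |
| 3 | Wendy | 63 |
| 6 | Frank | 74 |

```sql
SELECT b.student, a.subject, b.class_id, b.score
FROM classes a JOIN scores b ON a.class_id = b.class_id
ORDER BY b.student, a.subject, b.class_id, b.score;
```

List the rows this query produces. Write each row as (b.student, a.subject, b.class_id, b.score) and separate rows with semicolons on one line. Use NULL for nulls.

INNER JOIN keeps only pairs where the ON condition holds.
Matching on a.class_id = b.class_id. A NULL in a compared column never satisfies the condition.
- class_id=1: no matching b row, dropped.
- class_id=5: no matching b row, dropped.
- class_id=3: 2 matching b row(s), so 2 row(s) emitted.
- class_id=NULL: no matching b row, dropped.
- class_id=8: 1 matching b row(s), so 1 row(s) emitted.
- class_id=1: no matching b row, dropped.
After projecting and ordering:
b.student | a.subject | b.class_id | b.score
Bob | Bio | 8 | 61
Tom | Bio | 3 | 79
Wendy | Bio | 3 | 63

(Bob, Bio, 8, 61); (Tom, Bio, 3, 79); (Wendy, Bio, 3, 63)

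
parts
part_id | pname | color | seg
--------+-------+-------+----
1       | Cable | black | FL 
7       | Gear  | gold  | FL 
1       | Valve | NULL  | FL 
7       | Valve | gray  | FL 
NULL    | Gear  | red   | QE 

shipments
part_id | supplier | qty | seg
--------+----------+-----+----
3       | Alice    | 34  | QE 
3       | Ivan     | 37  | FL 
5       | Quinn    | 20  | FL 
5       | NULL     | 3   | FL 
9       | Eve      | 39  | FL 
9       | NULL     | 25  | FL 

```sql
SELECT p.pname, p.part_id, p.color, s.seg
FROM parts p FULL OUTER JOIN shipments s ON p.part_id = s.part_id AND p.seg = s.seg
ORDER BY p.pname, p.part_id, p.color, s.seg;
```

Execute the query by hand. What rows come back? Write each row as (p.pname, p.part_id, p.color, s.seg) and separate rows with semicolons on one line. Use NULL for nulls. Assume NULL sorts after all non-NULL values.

FULL OUTER JOIN keeps every row from both sides; unmatched rows get NULL for the other side's columns.
Matching on p.part_id = s.part_id AND p.seg = s.seg. A NULL in a compared column never satisfies the condition.
- p (part_id=1, seg=FL) has no partner → padded with NULL.
- p (part_id=7, seg=FL) has no partner → padded with NULL.
- p (part_id=1, seg=FL) has no partner → padded with NULL.
- p (part_id=7, seg=FL) has no partner → padded with NULL.
- p (part_id=NULL, seg=QE) has no partner → padded with NULL.
- plus 6 unmatched s row(s), each kept with NULL p columns.

(Cable, 1, black, NULL); (Gear, 7, gold, NULL); (Gear, NULL, red, NULL); (Valve, 1, NULL, NULL); (Valve, 7, gray, NULL); (NULL, NULL, NULL, FL); (NULL, NULL, NULL, FL); (NULL, NULL, NULL, FL); (NULL, NULL, NULL, FL); (NULL, NULL, NULL, FL); (NULL, NULL, NULL, QE)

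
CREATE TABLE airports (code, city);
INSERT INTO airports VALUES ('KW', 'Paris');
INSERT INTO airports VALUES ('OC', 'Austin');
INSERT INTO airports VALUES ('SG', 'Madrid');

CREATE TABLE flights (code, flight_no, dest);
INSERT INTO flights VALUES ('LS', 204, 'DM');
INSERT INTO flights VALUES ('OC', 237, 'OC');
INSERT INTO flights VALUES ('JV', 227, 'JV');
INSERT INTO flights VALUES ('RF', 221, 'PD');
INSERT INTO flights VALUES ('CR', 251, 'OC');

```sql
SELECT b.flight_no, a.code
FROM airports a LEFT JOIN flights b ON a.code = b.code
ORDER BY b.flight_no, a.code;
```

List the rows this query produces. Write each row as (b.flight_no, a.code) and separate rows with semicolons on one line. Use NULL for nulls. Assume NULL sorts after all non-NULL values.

LEFT JOIN keeps every row from `airports`; unmatched rows get NULL for `flights`'s columns.
Matching on a.code = b.code.
- a[0] code=KW → no match; kept with NULLs on the b side.
- a[1] code=OC → 1 match(es) in b → 1 row(s).
- a[2] code=SG → no match; kept with NULLs on the b side.
After projecting and ordering:
b.flight_no | a.code
237 | OC
NULL | KW
NULL | SG

(237, OC); (NULL, KW); (NULL, SG)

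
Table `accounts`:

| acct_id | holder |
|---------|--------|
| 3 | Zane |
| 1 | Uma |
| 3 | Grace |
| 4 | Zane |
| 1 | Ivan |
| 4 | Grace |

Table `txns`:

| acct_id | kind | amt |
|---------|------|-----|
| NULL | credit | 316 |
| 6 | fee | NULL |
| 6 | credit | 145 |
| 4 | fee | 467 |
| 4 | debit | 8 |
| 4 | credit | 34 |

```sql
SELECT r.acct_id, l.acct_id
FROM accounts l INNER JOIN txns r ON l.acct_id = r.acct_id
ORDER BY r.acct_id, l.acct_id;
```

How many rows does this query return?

6

INNER JOIN keeps only pairs where the ON condition holds.
Matching on l.acct_id = r.acct_id. A NULL in a compared column never satisfies the condition.
- acct_id=3: no matching r row, dropped.
- acct_id=1: no matching r row, dropped.
- acct_id=3: no matching r row, dropped.
- acct_id=4: 3 matching r row(s), so 3 row(s) emitted.
- acct_id=1: no matching r row, dropped.
- acct_id=4: 3 matching r row(s), so 3 row(s) emitted.
Total: 6 rows.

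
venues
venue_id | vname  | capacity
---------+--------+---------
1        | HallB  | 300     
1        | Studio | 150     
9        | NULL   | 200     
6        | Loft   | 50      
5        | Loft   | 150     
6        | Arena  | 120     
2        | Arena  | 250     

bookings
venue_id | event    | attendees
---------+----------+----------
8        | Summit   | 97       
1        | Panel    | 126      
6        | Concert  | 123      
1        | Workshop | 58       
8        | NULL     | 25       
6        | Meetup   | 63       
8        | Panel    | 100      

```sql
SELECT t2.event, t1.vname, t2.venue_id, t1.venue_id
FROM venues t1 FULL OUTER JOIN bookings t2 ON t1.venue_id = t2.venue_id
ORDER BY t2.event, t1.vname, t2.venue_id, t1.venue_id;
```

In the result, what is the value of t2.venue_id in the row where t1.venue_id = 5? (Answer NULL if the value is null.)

NULL

FULL OUTER JOIN keeps every row from both sides; unmatched rows get NULL for the other side's columns.
Matching on t1.venue_id = t2.venue_id.
- t1[0] venue_id=1 → 2 match(es) in t2 → 2 row(s).
- t1[1] venue_id=1 → 2 match(es) in t2 → 2 row(s).
- t1[2] venue_id=9 → no match; kept with NULLs on the t2 side.
- t1[3] venue_id=6 → 2 match(es) in t2 → 2 row(s).
- t1[4] venue_id=5 → no match; kept with NULLs on the t2 side.
- t1[5] venue_id=6 → 2 match(es) in t2 → 2 row(s).
- t1[6] venue_id=2 → no match; kept with NULLs on the t2 side.
- plus 3 unmatched t2 row(s), each kept with NULL t1 columns.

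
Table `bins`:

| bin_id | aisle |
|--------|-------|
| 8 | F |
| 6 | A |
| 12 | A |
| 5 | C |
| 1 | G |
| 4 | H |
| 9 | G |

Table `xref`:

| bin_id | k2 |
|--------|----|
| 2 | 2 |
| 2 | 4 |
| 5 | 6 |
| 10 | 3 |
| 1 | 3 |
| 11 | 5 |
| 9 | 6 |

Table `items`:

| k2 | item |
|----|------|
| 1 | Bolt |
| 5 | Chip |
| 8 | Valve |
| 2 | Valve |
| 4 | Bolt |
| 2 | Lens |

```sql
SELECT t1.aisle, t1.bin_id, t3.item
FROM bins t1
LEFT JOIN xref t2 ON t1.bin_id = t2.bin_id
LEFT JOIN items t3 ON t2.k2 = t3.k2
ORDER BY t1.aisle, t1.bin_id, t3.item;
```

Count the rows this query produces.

Evaluate left to right. First `bins t1 LEFT JOIN xref t2` on bin_id: 7 row(s).
Then LEFT JOIN `items t3` on k2: each of those 7 rows is kept; rows whose t2.k2 has no match in t3 get NULL for t3's columns.
Result: 7 row(s).

7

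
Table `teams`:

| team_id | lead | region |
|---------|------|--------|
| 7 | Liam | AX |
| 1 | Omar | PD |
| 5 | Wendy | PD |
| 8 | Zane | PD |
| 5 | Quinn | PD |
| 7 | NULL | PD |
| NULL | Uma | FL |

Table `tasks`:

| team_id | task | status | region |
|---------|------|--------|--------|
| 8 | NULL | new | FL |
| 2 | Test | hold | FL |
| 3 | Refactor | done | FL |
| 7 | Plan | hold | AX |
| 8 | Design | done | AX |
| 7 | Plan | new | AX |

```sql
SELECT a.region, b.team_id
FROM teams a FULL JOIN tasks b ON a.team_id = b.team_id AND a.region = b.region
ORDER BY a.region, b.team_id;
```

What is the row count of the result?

12

FULL OUTER JOIN keeps every row from both sides; unmatched rows get NULL for the other side's columns.
Matching on a.team_id = b.team_id AND a.region = b.region. A NULL in a compared column never satisfies the condition.
Matched pairs: 2; unmatched a rows kept: 6; unmatched b rows kept: 4.
Total: 2 matched + 10 padded = 12 rows.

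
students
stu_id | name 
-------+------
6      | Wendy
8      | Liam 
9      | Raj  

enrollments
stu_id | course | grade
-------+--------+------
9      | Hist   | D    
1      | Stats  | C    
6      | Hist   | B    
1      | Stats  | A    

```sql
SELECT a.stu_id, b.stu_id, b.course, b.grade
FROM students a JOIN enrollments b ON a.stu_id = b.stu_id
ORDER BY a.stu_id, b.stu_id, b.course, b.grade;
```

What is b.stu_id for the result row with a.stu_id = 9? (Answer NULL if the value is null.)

INNER JOIN keeps only pairs where the ON condition holds.
Matching on a.stu_id = b.stu_id.
- a (stu_id=6) pairs with 1 row(s) of b.
- a (stu_id=8) has no partner → excluded.
- a (stu_id=9) pairs with 1 row(s) of b.

9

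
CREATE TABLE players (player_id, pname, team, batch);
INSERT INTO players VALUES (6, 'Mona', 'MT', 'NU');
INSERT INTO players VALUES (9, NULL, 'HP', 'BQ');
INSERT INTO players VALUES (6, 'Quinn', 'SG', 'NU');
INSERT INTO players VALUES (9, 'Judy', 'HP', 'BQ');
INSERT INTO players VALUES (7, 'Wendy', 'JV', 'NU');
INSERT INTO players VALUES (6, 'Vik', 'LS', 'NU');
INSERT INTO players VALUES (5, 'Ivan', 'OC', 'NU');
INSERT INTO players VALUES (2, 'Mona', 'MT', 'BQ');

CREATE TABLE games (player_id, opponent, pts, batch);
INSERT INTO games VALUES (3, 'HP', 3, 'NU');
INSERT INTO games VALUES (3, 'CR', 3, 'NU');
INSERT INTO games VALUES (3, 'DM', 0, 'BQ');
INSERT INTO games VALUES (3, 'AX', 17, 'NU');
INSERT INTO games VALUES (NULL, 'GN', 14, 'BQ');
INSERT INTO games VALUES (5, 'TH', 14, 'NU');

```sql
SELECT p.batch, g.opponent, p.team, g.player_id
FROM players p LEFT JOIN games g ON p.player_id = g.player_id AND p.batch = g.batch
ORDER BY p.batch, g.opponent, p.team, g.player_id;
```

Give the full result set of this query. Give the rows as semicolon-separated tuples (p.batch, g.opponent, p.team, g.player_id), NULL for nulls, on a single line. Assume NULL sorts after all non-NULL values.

(BQ, NULL, HP, NULL); (BQ, NULL, HP, NULL); (BQ, NULL, MT, NULL); (NU, TH, OC, 5); (NU, NULL, JV, NULL); (NU, NULL, LS, NULL); (NU, NULL, MT, NULL); (NU, NULL, SG, NULL)

LEFT JOIN keeps every row from `players`; unmatched rows get NULL for `games`'s columns.
Matching on p.player_id = g.player_id AND p.batch = g.batch. A NULL in a compared column never satisfies the condition.
- player_id=6, batch=NU: no g row matches, row kept with g columns NULL.
- player_id=9, batch=BQ: no g row matches, row kept with g columns NULL.
- player_id=6, batch=NU: no g row matches, row kept with g columns NULL.
- player_id=9, batch=BQ: no g row matches, row kept with g columns NULL.
- player_id=7, batch=NU: no g row matches, row kept with g columns NULL.
- player_id=6, batch=NU: no g row matches, row kept with g columns NULL.
- player_id=5, batch=NU: 1 matching g row(s), so 1 row(s) emitted.
- player_id=2, batch=BQ: no g row matches, row kept with g columns NULL.
After projecting and ordering:
p.batch | g.opponent | p.team | g.player_id
BQ | NULL | HP | NULL
BQ | NULL | HP | NULL
BQ | NULL | MT | NULL
NU | TH | OC | 5
NU | NULL | JV | NULL
NU | NULL | LS | NULL
NU | NULL | MT | NULL
NU | NULL | SG | NULL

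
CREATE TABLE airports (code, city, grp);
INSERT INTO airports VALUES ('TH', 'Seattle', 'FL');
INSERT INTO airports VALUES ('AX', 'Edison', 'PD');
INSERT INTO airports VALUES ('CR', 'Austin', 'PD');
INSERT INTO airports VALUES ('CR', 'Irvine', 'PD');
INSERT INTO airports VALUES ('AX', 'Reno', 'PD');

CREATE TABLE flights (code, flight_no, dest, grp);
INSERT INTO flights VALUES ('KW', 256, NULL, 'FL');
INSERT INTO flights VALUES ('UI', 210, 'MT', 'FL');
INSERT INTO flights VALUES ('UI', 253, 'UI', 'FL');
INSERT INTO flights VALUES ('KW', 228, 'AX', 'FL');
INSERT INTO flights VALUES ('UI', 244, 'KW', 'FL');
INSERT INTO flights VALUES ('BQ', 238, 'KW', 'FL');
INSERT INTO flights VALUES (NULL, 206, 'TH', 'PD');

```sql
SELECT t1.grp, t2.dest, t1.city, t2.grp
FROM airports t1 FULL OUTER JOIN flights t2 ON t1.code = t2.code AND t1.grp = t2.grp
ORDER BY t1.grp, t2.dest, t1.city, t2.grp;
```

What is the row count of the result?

12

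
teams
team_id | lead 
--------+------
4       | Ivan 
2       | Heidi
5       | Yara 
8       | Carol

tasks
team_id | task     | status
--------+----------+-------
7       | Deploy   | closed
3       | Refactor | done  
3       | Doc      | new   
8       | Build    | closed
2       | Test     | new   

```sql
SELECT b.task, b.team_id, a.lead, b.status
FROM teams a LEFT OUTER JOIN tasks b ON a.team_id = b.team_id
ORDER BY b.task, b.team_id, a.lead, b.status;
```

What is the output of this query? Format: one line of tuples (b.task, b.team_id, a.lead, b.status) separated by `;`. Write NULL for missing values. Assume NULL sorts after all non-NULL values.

(Build, 8, Carol, closed); (Test, 2, Heidi, new); (NULL, NULL, Ivan, NULL); (NULL, NULL, Yara, NULL)

LEFT JOIN keeps every row from `teams`; unmatched rows get NULL for `tasks`'s columns.
Matching on a.team_id = b.team_id.
Matched pairs: 2; unmatched a rows kept: 2.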